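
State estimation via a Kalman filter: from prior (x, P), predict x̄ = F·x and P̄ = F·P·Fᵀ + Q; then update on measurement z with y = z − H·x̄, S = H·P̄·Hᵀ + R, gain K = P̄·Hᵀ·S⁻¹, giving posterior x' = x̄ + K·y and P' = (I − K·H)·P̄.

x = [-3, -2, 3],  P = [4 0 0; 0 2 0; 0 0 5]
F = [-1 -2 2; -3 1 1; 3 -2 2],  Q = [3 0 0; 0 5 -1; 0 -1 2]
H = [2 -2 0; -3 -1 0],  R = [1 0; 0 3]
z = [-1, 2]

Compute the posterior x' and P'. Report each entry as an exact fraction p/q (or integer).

x' = [-2273/4182, -35/697, -8647/4182]
P' = [5911/29274 681/4879 1643/29274; 681/4879 1590/4879 -944/4879; 1643/29274 -944/4879 187511/9758]

x̄ = F·x = [13, 10, 1]
P̄ = F·P·Fᵀ + Q = [35 18 16; 18 48 -31; 16 -31 66]
y = z − H·x̄ = [-7, 51]
S = H·P̄·Hᵀ + R = [189 -42; -42 474]
K = P̄·Hᵀ·S⁻¹ = [1825/14637 -1039/4182; -1818/4879 -173/697; 7307/14637 35/4182]
x' = x̄ + K·y = [-2273/4182, -35/697, -8647/4182]
P' = (I − K·H)·P̄ = [5911/29274 681/4879 1643/29274; 681/4879 1590/4879 -944/4879; 1643/29274 -944/4879 187511/9758]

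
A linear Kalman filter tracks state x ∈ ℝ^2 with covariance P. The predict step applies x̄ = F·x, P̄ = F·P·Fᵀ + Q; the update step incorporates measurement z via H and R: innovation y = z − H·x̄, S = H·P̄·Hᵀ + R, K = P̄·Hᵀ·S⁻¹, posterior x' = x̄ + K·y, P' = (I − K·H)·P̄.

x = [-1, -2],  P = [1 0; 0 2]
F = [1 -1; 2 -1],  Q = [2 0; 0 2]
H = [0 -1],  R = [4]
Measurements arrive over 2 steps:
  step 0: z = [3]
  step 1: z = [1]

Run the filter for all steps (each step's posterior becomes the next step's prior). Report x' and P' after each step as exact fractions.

step 0: x' = [0, -2], P' = [11/3 4/3; 4/3 8/3]
step 1: x' = [1, -1/3], P' = [11/3 4/3; 4/3 28/9]

step 0: x̄ = F·x = [1, 0]
step 0: P̄ = F·P·Fᵀ + Q = [5 4; 4 8]
step 0: y = z − H·x̄ = [3]
step 0: S = H·P̄·Hᵀ + R = [12]
step 0: K = P̄·Hᵀ·S⁻¹ = [-1/3; -2/3]
step 0: x' = x̄ + K·y = [0, -2]
step 0: P' = (I − K·H)·P̄ = [11/3 4/3; 4/3 8/3]
step 1: x̄ = F·x = [2, 2]
step 1: P̄ = F·P·Fᵀ + Q = [17/3 6; 6 14]
step 1: y = z − H·x̄ = [3]
step 1: S = H·P̄·Hᵀ + R = [18]
step 1: K = P̄·Hᵀ·S⁻¹ = [-1/3; -7/9]
step 1: x' = x̄ + K·y = [1, -1/3]
step 1: P' = (I − K·H)·P̄ = [11/3 4/3; 4/3 28/9]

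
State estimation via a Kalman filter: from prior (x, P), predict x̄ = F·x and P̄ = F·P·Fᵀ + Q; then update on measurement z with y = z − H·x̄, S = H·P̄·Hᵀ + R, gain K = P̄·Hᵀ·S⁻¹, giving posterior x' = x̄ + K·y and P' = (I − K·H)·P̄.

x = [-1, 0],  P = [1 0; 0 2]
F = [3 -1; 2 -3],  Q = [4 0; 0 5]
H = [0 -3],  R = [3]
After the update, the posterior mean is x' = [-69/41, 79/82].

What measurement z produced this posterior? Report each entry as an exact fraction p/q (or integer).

z = [-3]

x̄ = F·x = [-3, -2]
P̄ = F·P·Fᵀ + Q = [15 12; 12 27]
S = H·P̄·Hᵀ + R = [246]
K = P̄·Hᵀ·S⁻¹ = [-6/41; -27/82]
x' − x̄ = [54/41, 243/82] = K·y
y = (KᵀK)⁻¹·Kᵀ·(x' − x̄) = [-9]
z = y + H·x̄ = [-9] + [6] = [-3]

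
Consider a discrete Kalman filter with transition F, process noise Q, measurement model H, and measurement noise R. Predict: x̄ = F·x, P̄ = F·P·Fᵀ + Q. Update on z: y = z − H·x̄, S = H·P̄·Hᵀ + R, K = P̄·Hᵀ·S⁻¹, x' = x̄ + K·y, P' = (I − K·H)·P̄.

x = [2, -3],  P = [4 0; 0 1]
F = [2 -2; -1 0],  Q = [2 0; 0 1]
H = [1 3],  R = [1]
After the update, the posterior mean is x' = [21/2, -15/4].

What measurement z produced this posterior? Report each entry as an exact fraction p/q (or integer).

z = [-1]

x̄ = F·x = [10, -2]
P̄ = F·P·Fᵀ + Q = [22 -8; -8 5]
S = H·P̄·Hᵀ + R = [20]
K = P̄·Hᵀ·S⁻¹ = [-1/10; 7/20]
x' − x̄ = [1/2, -7/4] = K·y
y = (KᵀK)⁻¹·Kᵀ·(x' − x̄) = [-5]
z = y + H·x̄ = [-5] + [4] = [-1]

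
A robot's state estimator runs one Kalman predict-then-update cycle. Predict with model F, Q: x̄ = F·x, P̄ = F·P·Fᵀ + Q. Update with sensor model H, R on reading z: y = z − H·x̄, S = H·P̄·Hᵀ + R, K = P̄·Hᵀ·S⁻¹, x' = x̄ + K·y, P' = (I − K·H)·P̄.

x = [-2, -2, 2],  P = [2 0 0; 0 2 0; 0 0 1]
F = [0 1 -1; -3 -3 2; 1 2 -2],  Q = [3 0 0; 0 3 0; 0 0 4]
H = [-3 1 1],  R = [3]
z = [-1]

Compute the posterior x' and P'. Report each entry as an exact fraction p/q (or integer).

x' = [18/43, 521/86, -221/43]
P' = [58/43 106/43 38/43; 106/43 1673/86 -451/43; 38/43 -451/43 532/43]

x̄ = F·x = [-4, 16, -10]
P̄ = F·P·Fᵀ + Q = [6 -8 6; -8 43 -22; 6 -22 18]
y = z − H·x̄ = [-19]
S = H·P̄·Hᵀ + R = [86]
K = P̄·Hᵀ·S⁻¹ = [-10/43; 45/86; -11/43]
x' = x̄ + K·y = [18/43, 521/86, -221/43]
P' = (I − K·H)·P̄ = [58/43 106/43 38/43; 106/43 1673/86 -451/43; 38/43 -451/43 532/43]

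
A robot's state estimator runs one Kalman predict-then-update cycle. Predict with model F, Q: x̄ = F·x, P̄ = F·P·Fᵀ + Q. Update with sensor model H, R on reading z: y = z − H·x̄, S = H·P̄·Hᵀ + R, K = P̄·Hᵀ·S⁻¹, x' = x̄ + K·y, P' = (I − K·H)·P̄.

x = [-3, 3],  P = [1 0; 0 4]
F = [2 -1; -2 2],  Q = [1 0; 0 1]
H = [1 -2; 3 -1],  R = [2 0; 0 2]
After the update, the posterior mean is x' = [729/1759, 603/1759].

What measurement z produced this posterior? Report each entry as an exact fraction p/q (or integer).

x̄ = F·x = [-9, 12]
P̄ = F·P·Fᵀ + Q = [9 -12; -12 21]
S = H·P̄·Hᵀ + R = [143 153; 153 176]
K = P̄·Hᵀ·S⁻¹ = [-159/1759 528/1759; -783/1759 111/1759]
x' − x̄ = [16560/1759, -20505/1759] = K·y
y = (KᵀK)⁻¹·Kᵀ·(x' − x̄) = [32, 41]
z = y + H·x̄ = [32, 41] + [-33, -39] = [-1, 2]

z = [-1, 2]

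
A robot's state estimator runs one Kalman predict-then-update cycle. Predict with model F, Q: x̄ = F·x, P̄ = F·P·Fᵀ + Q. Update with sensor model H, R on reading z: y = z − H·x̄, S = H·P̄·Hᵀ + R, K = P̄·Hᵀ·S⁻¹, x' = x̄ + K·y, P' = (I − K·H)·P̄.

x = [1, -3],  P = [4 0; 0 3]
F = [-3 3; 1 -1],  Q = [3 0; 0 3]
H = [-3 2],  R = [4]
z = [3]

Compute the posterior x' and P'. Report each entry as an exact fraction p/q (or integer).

x' = [-84/89, 157/890]
P' = [114/89 123/89; 123/89 2011/890]

x̄ = F·x = [-12, 4]
P̄ = F·P·Fᵀ + Q = [66 -21; -21 10]
y = z − H·x̄ = [-41]
S = H·P̄·Hᵀ + R = [890]
K = P̄·Hᵀ·S⁻¹ = [-24/89; 83/890]
x' = x̄ + K·y = [-84/89, 157/890]
P' = (I − K·H)·P̄ = [114/89 123/89; 123/89 2011/890]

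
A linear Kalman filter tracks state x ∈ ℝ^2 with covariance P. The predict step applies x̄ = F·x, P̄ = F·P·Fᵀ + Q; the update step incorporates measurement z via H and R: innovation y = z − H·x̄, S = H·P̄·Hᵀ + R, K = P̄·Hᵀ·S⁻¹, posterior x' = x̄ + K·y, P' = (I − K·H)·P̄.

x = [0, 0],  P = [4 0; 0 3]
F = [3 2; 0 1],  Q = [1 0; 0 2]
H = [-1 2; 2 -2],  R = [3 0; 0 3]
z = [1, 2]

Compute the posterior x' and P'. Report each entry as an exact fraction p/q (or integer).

x' = [2913/1484, 8/7]
P' = [5457/1484 18/7; 18/7 15/7]

x̄ = F·x = [0, 0]
P̄ = F·P·Fᵀ + Q = [49 6; 6 5]
y = z − H·x̄ = [1, 2]
S = H·P̄·Hᵀ + R = [48 -82; -82 171]
K = P̄·Hᵀ·S⁻¹ = [725/1484 547/742; 4/7 2/7]
x' = x̄ + K·y = [2913/1484, 8/7]
P' = (I − K·H)·P̄ = [5457/1484 18/7; 18/7 15/7]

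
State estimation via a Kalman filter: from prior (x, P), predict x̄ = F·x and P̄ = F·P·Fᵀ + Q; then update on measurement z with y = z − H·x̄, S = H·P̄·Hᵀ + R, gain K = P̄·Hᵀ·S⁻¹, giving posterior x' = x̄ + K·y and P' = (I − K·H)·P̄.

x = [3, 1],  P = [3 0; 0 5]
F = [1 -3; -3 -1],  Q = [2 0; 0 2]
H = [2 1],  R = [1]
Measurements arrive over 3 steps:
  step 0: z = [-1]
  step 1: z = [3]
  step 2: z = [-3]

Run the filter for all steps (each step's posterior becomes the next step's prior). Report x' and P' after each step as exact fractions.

step 0: x̄ = F·x = [0, -10]
step 0: P̄ = F·P·Fᵀ + Q = [50 6; 6 34]
step 0: y = z − H·x̄ = [9]
step 0: S = H·P̄·Hᵀ + R = [259]
step 0: K = P̄·Hᵀ·S⁻¹ = [106/259; 46/259]
step 0: x' = x̄ + K·y = [954/259, -2176/259]
step 0: P' = (I − K·H)·P̄ = [1714/259 -3322/259; -3322/259 6690/259]
step 1: x̄ = F·x = [7482/259, -98/37]
step 1: P̄ = F·P·Fᵀ + Q = [82374/259 -1664/37; -1664/37 386/37]
step 1: y = z − H·x̄ = [-13501/259]
step 1: S = H·P̄·Hᵀ + R = [285865/259]
step 1: K = P̄·Hᵀ·S⁻¹ = [30620/57173; -20594/285865]
step 1: x' = x̄ + K·y = [55474/57173, 316356/285865]
step 1: P' = (I − K·H)·P̄ = [83578/57173 -136536/57173; -136536/57173 1344766/285865]
step 2: x̄ = F·x = [-671698/285865, -1148466/285865]
step 2: P̄ = F·P·Fᵀ + Q = [17188594/285865 -2680812/285865; -2680812/285865 1581426/285865]
step 2: y = z − H·x̄ = [1634267/285865]
step 2: S = H·P̄·Hᵀ + R = [59898419/285865]
step 2: K = P̄·Hᵀ·S⁻¹ = [31696376/59898419; -3780198/59898419]
step 2: x' = x̄ + K·y = [40462082/59898419, -262253688/59898419]
step 2: P' = (I − K·H)·P̄ = [87136774/59898419 -142577172/59898419; -142577172/59898419 281374146/59898419]

step 0: x' = [954/259, -2176/259], P' = [1714/259 -3322/259; -3322/259 6690/259]
step 1: x' = [55474/57173, 316356/285865], P' = [83578/57173 -136536/57173; -136536/57173 1344766/285865]
step 2: x' = [40462082/59898419, -262253688/59898419], P' = [87136774/59898419 -142577172/59898419; -142577172/59898419 281374146/59898419]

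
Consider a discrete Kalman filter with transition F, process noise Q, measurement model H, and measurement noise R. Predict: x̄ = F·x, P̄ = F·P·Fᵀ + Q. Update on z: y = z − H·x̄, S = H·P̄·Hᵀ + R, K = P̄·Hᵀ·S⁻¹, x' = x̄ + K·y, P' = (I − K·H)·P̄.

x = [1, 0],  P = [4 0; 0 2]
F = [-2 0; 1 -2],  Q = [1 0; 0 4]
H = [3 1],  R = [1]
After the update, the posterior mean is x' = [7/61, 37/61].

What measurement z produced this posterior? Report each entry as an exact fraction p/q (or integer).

x̄ = F·x = [-2, 1]
P̄ = F·P·Fᵀ + Q = [17 -8; -8 16]
S = H·P̄·Hᵀ + R = [122]
K = P̄·Hᵀ·S⁻¹ = [43/122; -4/61]
x' − x̄ = [129/61, -24/61] = K·y
y = (KᵀK)⁻¹·Kᵀ·(x' − x̄) = [6]
z = y + H·x̄ = [6] + [-5] = [1]

z = [1]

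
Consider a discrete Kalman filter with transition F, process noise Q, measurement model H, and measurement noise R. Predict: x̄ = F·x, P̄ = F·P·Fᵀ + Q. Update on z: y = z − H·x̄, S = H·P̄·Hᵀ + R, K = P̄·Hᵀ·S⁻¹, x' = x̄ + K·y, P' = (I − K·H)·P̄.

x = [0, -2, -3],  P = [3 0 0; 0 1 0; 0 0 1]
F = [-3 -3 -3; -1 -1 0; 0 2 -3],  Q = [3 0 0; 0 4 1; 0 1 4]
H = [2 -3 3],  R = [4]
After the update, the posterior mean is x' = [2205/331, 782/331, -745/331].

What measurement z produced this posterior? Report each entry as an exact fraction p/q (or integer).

x̄ = F·x = [15, 2, 5]
P̄ = F·P·Fᵀ + Q = [48 12 3; 12 8 -1; 3 -1 17]
S = H·P̄·Hᵀ + R = [331]
K = P̄·Hᵀ·S⁻¹ = [69/331; -3/331; 60/331]
x' − x̄ = [-2760/331, 120/331, -2400/331] = K·y
y = (KᵀK)⁻¹·Kᵀ·(x' − x̄) = [-40]
z = y + H·x̄ = [-40] + [39] = [-1]

z = [-1]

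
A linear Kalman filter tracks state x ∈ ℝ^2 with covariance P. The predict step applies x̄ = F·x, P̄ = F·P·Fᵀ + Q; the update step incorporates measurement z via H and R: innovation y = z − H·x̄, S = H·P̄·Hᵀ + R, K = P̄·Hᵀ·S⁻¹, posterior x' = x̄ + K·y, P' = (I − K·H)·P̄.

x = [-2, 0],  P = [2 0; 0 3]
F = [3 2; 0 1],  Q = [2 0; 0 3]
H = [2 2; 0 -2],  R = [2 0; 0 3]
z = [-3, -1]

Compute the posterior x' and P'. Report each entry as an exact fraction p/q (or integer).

x̄ = F·x = [-6, 0]
P̄ = F·P·Fᵀ + Q = [32 6; 6 6]
y = z − H·x̄ = [9, -1]
S = H·P̄·Hᵀ + R = [202 -48; -48 27]
K = P̄·Hᵀ·S⁻¹ = [82/175 68/175; 4/175 -212/525]
x' = x̄ + K·y = [-76/35, 64/105]
P' = (I − K·H)·P̄ = [184/175 -102/175; -102/175 106/175]

x' = [-76/35, 64/105]
P' = [184/175 -102/175; -102/175 106/175]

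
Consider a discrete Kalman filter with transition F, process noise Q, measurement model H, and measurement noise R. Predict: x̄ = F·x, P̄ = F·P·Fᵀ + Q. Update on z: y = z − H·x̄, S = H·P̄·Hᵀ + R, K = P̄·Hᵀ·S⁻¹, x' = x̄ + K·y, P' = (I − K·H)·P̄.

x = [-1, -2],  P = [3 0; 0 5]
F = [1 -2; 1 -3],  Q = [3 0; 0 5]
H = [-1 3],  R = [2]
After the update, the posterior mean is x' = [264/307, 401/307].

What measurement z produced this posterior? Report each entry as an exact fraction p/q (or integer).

x̄ = F·x = [3, 5]
P̄ = F·P·Fᵀ + Q = [26 33; 33 53]
S = H·P̄·Hᵀ + R = [307]
K = P̄·Hᵀ·S⁻¹ = [73/307; 126/307]
x' − x̄ = [-657/307, -1134/307] = K·y
y = (KᵀK)⁻¹·Kᵀ·(x' − x̄) = [-9]
z = y + H·x̄ = [-9] + [12] = [3]

z = [3]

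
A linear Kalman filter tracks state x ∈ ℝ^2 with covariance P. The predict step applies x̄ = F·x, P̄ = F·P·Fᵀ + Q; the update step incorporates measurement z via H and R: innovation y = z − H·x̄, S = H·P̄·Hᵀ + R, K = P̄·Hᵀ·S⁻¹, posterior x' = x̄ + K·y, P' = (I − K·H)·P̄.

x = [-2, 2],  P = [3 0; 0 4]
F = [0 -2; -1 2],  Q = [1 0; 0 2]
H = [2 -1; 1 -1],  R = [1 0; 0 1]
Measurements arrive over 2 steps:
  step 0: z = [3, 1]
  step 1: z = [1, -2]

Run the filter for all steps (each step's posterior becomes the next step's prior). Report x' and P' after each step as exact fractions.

step 0: x̄ = F·x = [-4, 6]
step 0: P̄ = F·P·Fᵀ + Q = [17 -16; -16 21]
step 0: y = z − H·x̄ = [17, 11]
step 0: S = H·P̄·Hᵀ + R = [154 103; 103 71]
step 0: K = P̄·Hᵀ·S⁻¹ = [151/325 -68/325; 48/325 -239/325]
step 0: x' = x̄ + K·y = [519/325, 137/325]
step 0: P' = (I − K·H)·P̄ = [219/325 287/325; 287/325 526/325]
step 1: x̄ = F·x = [-274/325, -49/65]
step 1: P̄ = F·P·Fᵀ + Q = [2429/325 -306/65; -306/65 73/13]
step 1: y = z − H·x̄ = [628/325, -621/325]
step 1: S = H·P̄·Hᵀ + R = [17986/325 11273/325; 11273/325 7639/325]
step 1: K = P̄·Hᵀ·S⁻¹ = [4275/10579 -826/10579; 1552/31737 -16229/31737]
step 1: x' = x̄ + K·y = [920/10579, 10084/31737]
step 1: P' = (I − K·H)·P̄ = [5101/10579 5927/10579; 5927/10579 34010/31737]

step 0: x' = [519/325, 137/325], P' = [219/325 287/325; 287/325 526/325]
step 1: x' = [920/10579, 10084/31737], P' = [5101/10579 5927/10579; 5927/10579 34010/31737]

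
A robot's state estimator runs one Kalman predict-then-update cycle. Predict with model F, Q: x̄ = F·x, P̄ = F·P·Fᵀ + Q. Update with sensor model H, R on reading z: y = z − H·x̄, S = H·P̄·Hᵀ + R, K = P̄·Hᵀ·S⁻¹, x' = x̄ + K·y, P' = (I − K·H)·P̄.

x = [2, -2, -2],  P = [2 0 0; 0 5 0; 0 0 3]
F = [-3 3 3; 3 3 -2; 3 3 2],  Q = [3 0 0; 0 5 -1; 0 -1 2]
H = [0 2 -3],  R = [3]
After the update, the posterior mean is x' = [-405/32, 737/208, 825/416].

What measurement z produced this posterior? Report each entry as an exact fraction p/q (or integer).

x̄ = F·x = [-18, 4, -4]
P̄ = F·P·Fᵀ + Q = [93 9 45; 9 80 50; 45 50 77]
S = H·P̄·Hᵀ + R = [416]
K = P̄·Hᵀ·S⁻¹ = [-9/32; 5/208; -131/416]
x' − x̄ = [171/32, -95/208, 2489/416] = K·y
y = (KᵀK)⁻¹·Kᵀ·(x' − x̄) = [-19]
z = y + H·x̄ = [-19] + [20] = [1]

z = [1]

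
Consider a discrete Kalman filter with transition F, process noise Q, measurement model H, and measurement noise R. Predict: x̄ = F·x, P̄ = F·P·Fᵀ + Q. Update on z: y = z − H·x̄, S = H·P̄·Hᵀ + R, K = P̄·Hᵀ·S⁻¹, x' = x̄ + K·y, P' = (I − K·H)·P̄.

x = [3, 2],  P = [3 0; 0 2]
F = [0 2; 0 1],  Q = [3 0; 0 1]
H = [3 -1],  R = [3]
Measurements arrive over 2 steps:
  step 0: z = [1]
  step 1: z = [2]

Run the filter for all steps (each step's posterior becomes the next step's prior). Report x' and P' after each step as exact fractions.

step 0: x' = [7/9, 1], P' = [50/81 7/9; 7/9 2]
step 1: x' = [25/27, 2/3], P' = [50/81 7/9; 7/9 2]

step 0: x̄ = F·x = [4, 2]
step 0: P̄ = F·P·Fᵀ + Q = [11 4; 4 3]
step 0: y = z − H·x̄ = [-9]
step 0: S = H·P̄·Hᵀ + R = [81]
step 0: K = P̄·Hᵀ·S⁻¹ = [29/81; 1/9]
step 0: x' = x̄ + K·y = [7/9, 1]
step 0: P' = (I − K·H)·P̄ = [50/81 7/9; 7/9 2]
step 1: x̄ = F·x = [2, 1]
step 1: P̄ = F·P·Fᵀ + Q = [11 4; 4 3]
step 1: y = z − H·x̄ = [-3]
step 1: S = H·P̄·Hᵀ + R = [81]
step 1: K = P̄·Hᵀ·S⁻¹ = [29/81; 1/9]
step 1: x' = x̄ + K·y = [25/27, 2/3]
step 1: P' = (I − K·H)·P̄ = [50/81 7/9; 7/9 2]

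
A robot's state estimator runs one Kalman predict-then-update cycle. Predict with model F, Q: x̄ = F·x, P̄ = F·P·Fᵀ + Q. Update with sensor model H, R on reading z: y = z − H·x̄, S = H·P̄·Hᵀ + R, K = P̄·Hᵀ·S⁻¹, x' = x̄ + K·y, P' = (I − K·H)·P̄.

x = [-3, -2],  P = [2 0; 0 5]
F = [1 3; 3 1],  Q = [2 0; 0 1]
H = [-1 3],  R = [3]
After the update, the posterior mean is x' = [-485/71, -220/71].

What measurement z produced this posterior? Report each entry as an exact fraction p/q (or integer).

x̄ = F·x = [-9, -11]
P̄ = F·P·Fᵀ + Q = [49 21; 21 24]
S = H·P̄·Hᵀ + R = [142]
K = P̄·Hᵀ·S⁻¹ = [7/71; 51/142]
x' − x̄ = [154/71, 561/71] = K·y
y = (KᵀK)⁻¹·Kᵀ·(x' − x̄) = [22]
z = y + H·x̄ = [22] + [-24] = [-2]

z = [-2]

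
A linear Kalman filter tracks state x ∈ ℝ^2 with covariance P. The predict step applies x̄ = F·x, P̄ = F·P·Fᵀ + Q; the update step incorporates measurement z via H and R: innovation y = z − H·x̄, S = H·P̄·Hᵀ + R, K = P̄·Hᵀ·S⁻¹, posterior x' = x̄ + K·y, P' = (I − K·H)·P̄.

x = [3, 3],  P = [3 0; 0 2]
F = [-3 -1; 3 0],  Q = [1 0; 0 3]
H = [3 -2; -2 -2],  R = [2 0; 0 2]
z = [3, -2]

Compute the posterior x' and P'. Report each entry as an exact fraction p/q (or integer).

x' = [3963/4645, -1329/9290]
P' = [714/4645 144/4645; 144/4645 2283/9290]

x̄ = F·x = [-12, 9]
P̄ = F·P·Fᵀ + Q = [30 -27; -27 30]
y = z − H·x̄ = [57, -8]
S = H·P̄·Hᵀ + R = [716 -6; -6 26]
K = P̄·Hᵀ·S⁻¹ = [927/4645 -858/4645; -1851/9290 -2571/9290]
x' = x̄ + K·y = [3963/4645, -1329/9290]
P' = (I − K·H)·P̄ = [714/4645 144/4645; 144/4645 2283/9290]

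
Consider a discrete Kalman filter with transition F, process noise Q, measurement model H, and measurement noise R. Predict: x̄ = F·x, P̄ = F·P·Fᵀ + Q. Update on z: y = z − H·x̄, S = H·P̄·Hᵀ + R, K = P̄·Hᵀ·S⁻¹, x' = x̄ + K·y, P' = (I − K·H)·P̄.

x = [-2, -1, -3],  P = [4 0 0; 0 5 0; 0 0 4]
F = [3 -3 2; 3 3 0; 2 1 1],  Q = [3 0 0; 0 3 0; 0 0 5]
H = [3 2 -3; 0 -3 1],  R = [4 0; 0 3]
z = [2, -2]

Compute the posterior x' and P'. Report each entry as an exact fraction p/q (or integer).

x̄ = F·x = [-9, -9, -8]
P̄ = F·P·Fᵀ + Q = [100 -9 17; -9 84 39; 17 39 30]
y = z − H·x̄ = [23, -21]
S = H·P̄·Hᵀ + R = [628 -33; -33 555]
K = P̄·Hᵀ·S⁻¹ = [43219/115817 35255/347451; 2097/115817 -44324/115817; 6258/115817 -17783/115817]
x' = x̄ + K·y = [-295101/115817, -63318/115817, -409159/115817]
P' = (I − K·H)·P̄ = [3243113/347451 423496/115817 1305743/115817; 423496/115817 237288/115817 578892/115817; 1305743/115817 578892/115817 1683327/115817]

x' = [-295101/115817, -63318/115817, -409159/115817]
P' = [3243113/347451 423496/115817 1305743/115817; 423496/115817 237288/115817 578892/115817; 1305743/115817 578892/115817 1683327/115817]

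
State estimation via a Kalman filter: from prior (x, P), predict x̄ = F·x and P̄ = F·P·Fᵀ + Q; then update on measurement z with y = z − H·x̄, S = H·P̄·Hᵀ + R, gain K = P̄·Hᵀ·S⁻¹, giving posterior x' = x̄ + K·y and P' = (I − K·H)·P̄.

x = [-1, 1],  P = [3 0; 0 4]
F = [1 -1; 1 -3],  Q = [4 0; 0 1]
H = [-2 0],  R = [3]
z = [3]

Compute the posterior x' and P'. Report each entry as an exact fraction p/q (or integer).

x̄ = F·x = [-2, -4]
P̄ = F·P·Fᵀ + Q = [11 15; 15 40]
y = z − H·x̄ = [-1]
S = H·P̄·Hᵀ + R = [47]
K = P̄·Hᵀ·S⁻¹ = [-22/47; -30/47]
x' = x̄ + K·y = [-72/47, -158/47]
P' = (I − K·H)·P̄ = [33/47 45/47; 45/47 980/47]

x' = [-72/47, -158/47]
P' = [33/47 45/47; 45/47 980/47]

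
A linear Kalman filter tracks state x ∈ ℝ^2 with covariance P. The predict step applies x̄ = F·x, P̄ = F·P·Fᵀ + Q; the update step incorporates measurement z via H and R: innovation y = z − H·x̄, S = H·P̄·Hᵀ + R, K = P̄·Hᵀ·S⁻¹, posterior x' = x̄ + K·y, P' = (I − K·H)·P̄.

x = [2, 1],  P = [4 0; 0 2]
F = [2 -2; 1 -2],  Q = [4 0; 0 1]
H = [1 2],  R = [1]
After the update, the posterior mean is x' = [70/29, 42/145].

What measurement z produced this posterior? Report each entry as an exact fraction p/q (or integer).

x̄ = F·x = [2, 0]
P̄ = F·P·Fᵀ + Q = [28 16; 16 13]
S = H·P̄·Hᵀ + R = [145]
K = P̄·Hᵀ·S⁻¹ = [12/29; 42/145]
x' − x̄ = [12/29, 42/145] = K·y
y = (KᵀK)⁻¹·Kᵀ·(x' − x̄) = [1]
z = y + H·x̄ = [1] + [2] = [3]

z = [3]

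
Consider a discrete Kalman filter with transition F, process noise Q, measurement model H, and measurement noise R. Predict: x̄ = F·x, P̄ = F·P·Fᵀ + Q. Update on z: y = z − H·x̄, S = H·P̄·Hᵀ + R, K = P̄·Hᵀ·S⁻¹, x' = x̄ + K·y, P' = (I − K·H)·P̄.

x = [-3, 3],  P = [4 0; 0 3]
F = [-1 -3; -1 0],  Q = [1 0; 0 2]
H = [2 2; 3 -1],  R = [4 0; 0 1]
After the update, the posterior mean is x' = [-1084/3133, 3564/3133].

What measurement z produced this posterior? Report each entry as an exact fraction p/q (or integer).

z = [1, -2]

x̄ = F·x = [-6, 3]
P̄ = F·P·Fᵀ + Q = [32 4; 4 6]
S = H·P̄·Hᵀ + R = [188 196; 196 271]
K = P̄·Hᵀ·S⁻¹ = [370/3133 796/3133; 1061/3133 -698/3133]
x' − x̄ = [17714/3133, -5835/3133] = K·y
y = (KᵀK)⁻¹·Kᵀ·(x' − x̄) = [7, 19]
z = y + H·x̄ = [7, 19] + [-6, -21] = [1, -2]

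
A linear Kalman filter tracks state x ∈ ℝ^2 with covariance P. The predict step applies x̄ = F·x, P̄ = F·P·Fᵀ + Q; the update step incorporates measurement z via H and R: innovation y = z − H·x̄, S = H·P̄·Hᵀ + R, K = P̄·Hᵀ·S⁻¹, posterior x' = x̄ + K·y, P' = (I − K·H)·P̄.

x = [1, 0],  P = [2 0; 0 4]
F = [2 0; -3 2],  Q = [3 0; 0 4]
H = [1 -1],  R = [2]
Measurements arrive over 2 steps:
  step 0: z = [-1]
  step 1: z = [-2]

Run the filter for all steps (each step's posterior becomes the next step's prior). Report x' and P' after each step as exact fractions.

step 0: x̄ = F·x = [2, -3]
step 0: P̄ = F·P·Fᵀ + Q = [11 -12; -12 38]
step 0: y = z − H·x̄ = [-6]
step 0: S = H·P̄·Hᵀ + R = [75]
step 0: K = P̄·Hᵀ·S⁻¹ = [23/75; -2/3]
step 0: x' = x̄ + K·y = [4/25, 1]
step 0: P' = (I − K·H)·P̄ = [296/75 10/3; 10/3 14/3]
step 1: x̄ = F·x = [8/25, 38/25]
step 1: P̄ = F·P·Fᵀ + Q = [1409/75 -776/75; -776/75 1364/75]
step 1: y = z − H·x̄ = [-4/5]
step 1: S = H·P̄·Hᵀ + R = [179/3]
step 1: K = P̄·Hᵀ·S⁻¹ = [437/895; -428/895]
step 1: x' = x̄ + K·y = [-316/4475, 8514/4475]
step 1: P' = (I − K·H)·P̄ = [20414/4475 16044/4475; 16044/4475 20324/4475]

step 0: x' = [4/25, 1], P' = [296/75 10/3; 10/3 14/3]
step 1: x' = [-316/4475, 8514/4475], P' = [20414/4475 16044/4475; 16044/4475 20324/4475]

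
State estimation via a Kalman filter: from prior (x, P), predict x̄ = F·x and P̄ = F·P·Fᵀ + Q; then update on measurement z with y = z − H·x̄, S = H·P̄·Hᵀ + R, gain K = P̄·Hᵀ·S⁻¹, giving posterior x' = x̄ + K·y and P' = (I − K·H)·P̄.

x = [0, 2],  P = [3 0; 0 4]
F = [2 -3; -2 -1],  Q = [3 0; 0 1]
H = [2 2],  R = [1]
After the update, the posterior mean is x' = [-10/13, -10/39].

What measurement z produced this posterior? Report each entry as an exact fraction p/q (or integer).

z = [-2]

x̄ = F·x = [-6, -2]
P̄ = F·P·Fᵀ + Q = [51 0; 0 17]
S = H·P̄·Hᵀ + R = [273]
K = P̄·Hᵀ·S⁻¹ = [34/91; 34/273]
x' − x̄ = [68/13, 68/39] = K·y
y = (KᵀK)⁻¹·Kᵀ·(x' − x̄) = [14]
z = y + H·x̄ = [14] + [-16] = [-2]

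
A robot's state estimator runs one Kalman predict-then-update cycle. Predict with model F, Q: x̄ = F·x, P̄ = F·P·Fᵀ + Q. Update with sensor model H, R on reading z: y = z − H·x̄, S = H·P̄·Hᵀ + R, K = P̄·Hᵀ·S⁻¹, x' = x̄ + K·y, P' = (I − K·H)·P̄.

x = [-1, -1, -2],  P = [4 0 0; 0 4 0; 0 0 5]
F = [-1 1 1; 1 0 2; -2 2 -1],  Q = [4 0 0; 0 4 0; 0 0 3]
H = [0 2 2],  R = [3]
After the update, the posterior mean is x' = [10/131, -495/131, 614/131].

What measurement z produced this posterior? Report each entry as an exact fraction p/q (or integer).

x̄ = F·x = [-2, -5, 2]
P̄ = F·P·Fᵀ + Q = [17 6 11; 6 28 -18; 11 -18 40]
S = H·P̄·Hᵀ + R = [131]
K = P̄·Hᵀ·S⁻¹ = [34/131; 20/131; 44/131]
x' − x̄ = [272/131, 160/131, 352/131] = K·y
y = (KᵀK)⁻¹·Kᵀ·(x' − x̄) = [8]
z = y + H·x̄ = [8] + [-6] = [2]

z = [2]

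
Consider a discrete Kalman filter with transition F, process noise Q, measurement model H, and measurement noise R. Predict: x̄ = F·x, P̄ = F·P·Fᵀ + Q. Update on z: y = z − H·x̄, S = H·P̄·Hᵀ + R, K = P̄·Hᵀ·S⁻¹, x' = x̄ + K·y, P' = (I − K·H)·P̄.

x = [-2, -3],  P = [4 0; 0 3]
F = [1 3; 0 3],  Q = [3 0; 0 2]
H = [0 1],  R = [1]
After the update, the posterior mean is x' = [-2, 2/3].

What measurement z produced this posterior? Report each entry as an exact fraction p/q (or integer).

x̄ = F·x = [-11, -9]
P̄ = F·P·Fᵀ + Q = [34 27; 27 29]
S = H·P̄·Hᵀ + R = [30]
K = P̄·Hᵀ·S⁻¹ = [9/10; 29/30]
x' − x̄ = [9, 29/3] = K·y
y = (KᵀK)⁻¹·Kᵀ·(x' − x̄) = [10]
z = y + H·x̄ = [10] + [-9] = [1]

z = [1]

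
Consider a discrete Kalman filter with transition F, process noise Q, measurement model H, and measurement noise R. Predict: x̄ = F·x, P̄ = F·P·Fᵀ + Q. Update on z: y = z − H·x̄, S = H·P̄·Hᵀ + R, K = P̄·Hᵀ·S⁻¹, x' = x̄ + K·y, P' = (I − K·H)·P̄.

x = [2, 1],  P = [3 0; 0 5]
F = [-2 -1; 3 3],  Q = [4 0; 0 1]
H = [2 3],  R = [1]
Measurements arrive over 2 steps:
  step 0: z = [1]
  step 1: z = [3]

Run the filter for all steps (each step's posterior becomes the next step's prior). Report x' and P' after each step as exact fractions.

step 0: x̄ = F·x = [-5, 9]
step 0: P̄ = F·P·Fᵀ + Q = [21 -33; -33 73]
step 0: y = z − H·x̄ = [-16]
step 0: S = H·P̄·Hᵀ + R = [346]
step 0: K = P̄·Hᵀ·S⁻¹ = [-57/346; 153/346]
step 0: x' = x̄ + K·y = [-409/173, 333/173]
step 0: P' = (I − K·H)·P̄ = [4017/346 -2697/346; -2697/346 1849/346]
step 1: x̄ = F·x = [485/173, -228/173]
step 1: P̄ = F·P·Fᵀ + Q = [8513/346 -2688/173; -2688/173 2297/173]
step 1: y = z − H·x̄ = [233/173]
step 1: S = H·P̄·Hᵀ + R = [5616/173]
step 1: K = P̄·Hᵀ·S⁻¹ = [449/5616; 505/1872]
step 1: x' = x̄ + K·y = [16349/5616, -1787/1872]
step 1: P' = (I − K·H)·P̄ = [137011/5616 -30397/1872; -30397/1872 6811/624]

step 0: x' = [-409/173, 333/173], P' = [4017/346 -2697/346; -2697/346 1849/346]
step 1: x' = [16349/5616, -1787/1872], P' = [137011/5616 -30397/1872; -30397/1872 6811/624]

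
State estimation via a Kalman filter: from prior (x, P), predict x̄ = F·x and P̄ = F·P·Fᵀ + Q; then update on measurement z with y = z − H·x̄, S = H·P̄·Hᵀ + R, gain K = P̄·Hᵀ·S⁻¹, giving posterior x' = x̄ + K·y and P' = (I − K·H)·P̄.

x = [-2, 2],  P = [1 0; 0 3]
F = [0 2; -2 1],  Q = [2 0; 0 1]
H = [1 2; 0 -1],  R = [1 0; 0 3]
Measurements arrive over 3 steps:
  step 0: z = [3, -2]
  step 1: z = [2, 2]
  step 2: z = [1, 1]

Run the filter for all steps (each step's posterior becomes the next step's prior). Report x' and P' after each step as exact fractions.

step 0: x' = [-230/297, 196/99], P' = [1030/297 -146/99; -146/99 28/33]
step 1: x' = [19370/6687, -2291/4458], P' = [11614/6687 -1637/2229; -1637/2229 7973/14860]
step 2: x' = [57726832/32540859, -5727743/10846953], P' = [56028562/32540859 -7827458/10846953; -7827458/10846953 1903141/3615651]

step 0: x̄ = F·x = [4, 6]
step 0: P̄ = F·P·Fᵀ + Q = [14 6; 6 8]
step 0: y = z − H·x̄ = [-13, 4]
step 0: S = H·P̄·Hᵀ + R = [71 -22; -22 11]
step 0: K = P̄·Hᵀ·S⁻¹ = [14/27 146/297; 2/9 -28/99]
step 0: x' = x̄ + K·y = [-230/297, 196/99]
step 0: P' = (I − K·H)·P̄ = [1030/297 -146/99; -146/99 28/33]
step 1: x̄ = F·x = [392/99, 1048/297]
step 1: P̄ = F·P·Fᵀ + Q = [178/33 752/99; 752/99 6421/297]
step 1: y = z − H·x̄ = [-2678/297, 1642/297]
step 1: S = H·P̄·Hᵀ + R = [36607/297 -15098/297; -15098/297 7312/297]
step 1: K = P̄·Hᵀ·S⁻¹ = [1792/6687 1637/6687; 7549/22290 -7973/44580]
step 1: x' = x̄ + K·y = [19370/6687, -2291/4458]
step 1: P' = (I − K·H)·P̄ = [11614/6687 -1637/2229; -1637/2229 7973/14860]
step 2: x̄ = F·x = [-2291/2229, -84353/13374]
step 2: P̄ = F·P·Fᵀ + Q = [15403/3715 89399/22290; 89399/22290 1527497/133740]
step 2: y = z − H·x̄ = [97913/6687, -70979/13374]
step 2: S = H·P̄·Hᵀ + R = [2235953/33435 -897847/33435; -897847/33435 1928717/133740]
step 2: K = P̄·Hᵀ·S⁻¹ = [9063814/32540859 7827458/32540859; 3591388/10846953 -1903141/10846953]
step 2: x' = x̄ + K·y = [57726832/32540859, -5727743/10846953]
step 2: P' = (I − K·H)·P̄ = [56028562/32540859 -7827458/10846953; -7827458/10846953 1903141/3615651]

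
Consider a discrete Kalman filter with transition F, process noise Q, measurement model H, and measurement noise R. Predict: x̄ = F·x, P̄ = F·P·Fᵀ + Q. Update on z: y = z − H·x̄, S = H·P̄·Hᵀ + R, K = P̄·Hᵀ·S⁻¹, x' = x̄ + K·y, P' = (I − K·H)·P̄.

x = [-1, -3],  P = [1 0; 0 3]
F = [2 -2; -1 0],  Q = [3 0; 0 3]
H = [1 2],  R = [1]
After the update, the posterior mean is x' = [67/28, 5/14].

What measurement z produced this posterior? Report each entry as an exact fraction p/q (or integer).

z = [3]

x̄ = F·x = [4, 1]
P̄ = F·P·Fᵀ + Q = [19 -2; -2 4]
S = H·P̄·Hᵀ + R = [28]
K = P̄·Hᵀ·S⁻¹ = [15/28; 3/14]
x' − x̄ = [-45/28, -9/14] = K·y
y = (KᵀK)⁻¹·Kᵀ·(x' − x̄) = [-3]
z = y + H·x̄ = [-3] + [6] = [3]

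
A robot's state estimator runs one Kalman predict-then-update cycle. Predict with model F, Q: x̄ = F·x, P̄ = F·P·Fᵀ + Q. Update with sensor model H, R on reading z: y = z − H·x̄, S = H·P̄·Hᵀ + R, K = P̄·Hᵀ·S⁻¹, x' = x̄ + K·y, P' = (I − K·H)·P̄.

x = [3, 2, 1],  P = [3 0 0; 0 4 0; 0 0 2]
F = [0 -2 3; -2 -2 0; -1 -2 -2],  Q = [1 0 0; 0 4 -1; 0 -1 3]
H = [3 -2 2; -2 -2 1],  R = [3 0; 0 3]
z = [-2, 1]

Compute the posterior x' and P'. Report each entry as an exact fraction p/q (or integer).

x' = [61529/49710, -160331/24855, -45886/4971]
P' = [63049/49710 -88891/24855 -25943/4971; -88891/24855 328583/24855 91597/4971; -25943/4971 91597/4971 131440/4971]

x̄ = F·x = [-1, -10, -9]
P̄ = F·P·Fᵀ + Q = [35 16 4; 16 32 21; 4 21 30]
y = z − H·x̄ = [-1, -12]
S = H·P̄·Hᵀ + R = [254 -184; -184 329]
K = P̄·Hᵀ·S⁻¹ = [8617/49710 -4994/24855; -2623/24855 -7133/24855; 619/4971 44/4971]
x' = x̄ + K·y = [61529/49710, -160331/24855, -45886/4971]
P' = (I − K·H)·P̄ = [63049/49710 -88891/24855 -25943/4971; -88891/24855 328583/24855 91597/4971; -25943/4971 91597/4971 131440/4971]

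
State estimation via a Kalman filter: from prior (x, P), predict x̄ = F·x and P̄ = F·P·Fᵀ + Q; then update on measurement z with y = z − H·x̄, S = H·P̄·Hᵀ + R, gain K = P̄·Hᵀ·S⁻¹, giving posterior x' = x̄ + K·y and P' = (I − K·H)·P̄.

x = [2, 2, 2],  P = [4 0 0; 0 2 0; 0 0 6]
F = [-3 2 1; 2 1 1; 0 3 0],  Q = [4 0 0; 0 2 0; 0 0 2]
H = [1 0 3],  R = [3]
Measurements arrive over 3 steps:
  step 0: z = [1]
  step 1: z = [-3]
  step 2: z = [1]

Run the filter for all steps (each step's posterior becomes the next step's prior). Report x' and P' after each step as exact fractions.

step 0: x̄ = F·x = [0, 8, 6]
step 0: P̄ = F·P·Fᵀ + Q = [54 -14 12; -14 26 6; 12 6 20]
step 0: y = z − H·x̄ = [-17]
step 0: S = H·P̄·Hᵀ + R = [309]
step 0: K = P̄·Hᵀ·S⁻¹ = [30/103; 4/309; 24/103]
step 0: x' = x̄ + K·y = [-510/103, 2404/309, 210/103]
step 0: P' = (I − K·H)·P̄ = [2862/103 -1562/103 -924/103; -1562/103 8018/309 522/103; -924/103 522/103 332/103]
step 1: x̄ = F·x = [10028/309, -26/309, 2404/103]
step 1: P̄ = F·P·Fᵀ + Q = [190706/309 -31700/309 31660/103; -31700/309 17276/309 212/103; 31660/103 212/103 24260/103]
step 1: y = z − H·x̄ = [-32591/309]
step 1: S = H·P̄·Hᵀ + R = [1416533/309]
step 1: K = P̄·Hᵀ·S⁻¹ = [475646/1416533; -29792/1416533; 313320/1416533]
step 1: x' = x̄ + K·y = [-4196718/1416533, 3023046/1416533, 14964/1416533]
step 1: P' = (I − K·H)·P̄ = [142078398/1416533 -99461652/1416533 -46883820/1416533; -99461652/1416533 76325116/1416533 33124092/1416533; -46883820/1416533 33124092/1416533 15941260/1416533]
step 2: x̄ = F·x = [18651210/1416533, -5355426/1416533, 9069138/1416533]
step 2: P̄ = F·P·Fᵀ + Q = [3212952550/1416533 -637084452/1416533 1452477840/1416533; -637084452/1416533 144279330/1416533 -268422288/1416533; 1452477840/1416533 -268422288/1416533 689759110/1416533]
step 2: y = z − H·x̄ = [-44442091/1416533]
step 2: S = H·P̄·Hᵀ + R = [18139901179/1416533]
step 2: K = P̄·Hᵀ·S⁻¹ = [7570386070/18139901179; -1442351316/18139901179; 3521755170/18139901179]
step 2: x' = x̄ + K·y = [1332351340/18139901179, -23328641106/18139901179, 5646958704/18139901179]
step 2: P' = (I − K·H)·P̄ = [686109325350/18139901179 -450037303236/18139901179 -221132722380/18139901179; -450037303236/18139901179 378978442158/18139901179 148570083096/18139901179; -221132722380/18139901179 148570083096/18139901179 77232662630/18139901179]

step 0: x' = [-510/103, 2404/309, 210/103], P' = [2862/103 -1562/103 -924/103; -1562/103 8018/309 522/103; -924/103 522/103 332/103]
step 1: x' = [-4196718/1416533, 3023046/1416533, 14964/1416533], P' = [142078398/1416533 -99461652/1416533 -46883820/1416533; -99461652/1416533 76325116/1416533 33124092/1416533; -46883820/1416533 33124092/1416533 15941260/1416533]
step 2: x' = [1332351340/18139901179, -23328641106/18139901179, 5646958704/18139901179], P' = [686109325350/18139901179 -450037303236/18139901179 -221132722380/18139901179; -450037303236/18139901179 378978442158/18139901179 148570083096/18139901179; -221132722380/18139901179 148570083096/18139901179 77232662630/18139901179]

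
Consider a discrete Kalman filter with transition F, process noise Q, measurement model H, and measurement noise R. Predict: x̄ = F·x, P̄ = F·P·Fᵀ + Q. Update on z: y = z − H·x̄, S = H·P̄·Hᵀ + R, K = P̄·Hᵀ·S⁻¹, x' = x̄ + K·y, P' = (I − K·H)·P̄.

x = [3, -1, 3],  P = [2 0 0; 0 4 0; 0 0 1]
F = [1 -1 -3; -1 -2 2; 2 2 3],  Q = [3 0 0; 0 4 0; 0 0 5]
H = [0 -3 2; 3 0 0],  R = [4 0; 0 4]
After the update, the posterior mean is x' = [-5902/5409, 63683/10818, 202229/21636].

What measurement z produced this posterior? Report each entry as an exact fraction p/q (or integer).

x̄ = F·x = [-5, 5, 13]
P̄ = F·P·Fᵀ + Q = [18 0 -13; 0 26 -14; -13 -14 38]
S = H·P̄·Hᵀ + R = [558 -78; -78 166]
K = P̄·Hᵀ·S⁻¹ = [-13/10818 1171/3606; -4399/21636 -689/7212; 8273/43272 -2093/14424]
x' − x̄ = [21143/5409, 9593/10818, -79039/21636] = K·y
y = (KᵀK)⁻¹·Kᵀ·(x' − x̄) = [-10, 12]
z = y + H·x̄ = [-10, 12] + [11, -15] = [1, -3]

z = [1, -3]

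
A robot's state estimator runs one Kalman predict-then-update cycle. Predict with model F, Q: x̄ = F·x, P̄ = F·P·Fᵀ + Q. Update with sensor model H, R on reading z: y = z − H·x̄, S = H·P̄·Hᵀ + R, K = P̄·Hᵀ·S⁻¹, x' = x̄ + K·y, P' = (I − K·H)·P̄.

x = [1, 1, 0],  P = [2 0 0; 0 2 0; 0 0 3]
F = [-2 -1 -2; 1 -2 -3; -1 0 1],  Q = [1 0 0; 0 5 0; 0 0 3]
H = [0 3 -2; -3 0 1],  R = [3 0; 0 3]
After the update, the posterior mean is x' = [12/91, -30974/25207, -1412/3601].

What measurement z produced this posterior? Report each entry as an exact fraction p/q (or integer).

z = [-3, -1]

x̄ = F·x = [-3, -1, -1]
P̄ = F·P·Fᵀ + Q = [23 18 -2; 18 42 -11; -2 -11 8]
S = H·P̄·Hᵀ + R = [545 -223; -223 230]
K = P̄·Hᵀ·S⁻¹ = [-3/91 -31/91; 6515/25207 -807/25207; -388/3601 -157/3601]
x' − x̄ = [285/91, -5767/25207, 2189/3601] = K·y
y = (KᵀK)⁻¹·Kᵀ·(x' − x̄) = [-2, -9]
z = y + H·x̄ = [-2, -9] + [-1, 8] = [-3, -1]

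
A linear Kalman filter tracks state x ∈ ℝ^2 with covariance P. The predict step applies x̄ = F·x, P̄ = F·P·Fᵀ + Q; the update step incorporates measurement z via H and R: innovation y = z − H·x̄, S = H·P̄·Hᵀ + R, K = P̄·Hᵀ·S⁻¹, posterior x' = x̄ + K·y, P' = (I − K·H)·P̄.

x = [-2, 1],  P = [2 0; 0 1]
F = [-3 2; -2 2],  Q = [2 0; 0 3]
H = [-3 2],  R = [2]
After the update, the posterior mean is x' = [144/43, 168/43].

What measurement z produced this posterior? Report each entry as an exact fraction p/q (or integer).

z = [-2]

x̄ = F·x = [8, 6]
P̄ = F·P·Fᵀ + Q = [24 16; 16 15]
S = H·P̄·Hᵀ + R = [86]
K = P̄·Hᵀ·S⁻¹ = [-20/43; -9/43]
x' − x̄ = [-200/43, -90/43] = K·y
y = (KᵀK)⁻¹·Kᵀ·(x' − x̄) = [10]
z = y + H·x̄ = [10] + [-12] = [-2]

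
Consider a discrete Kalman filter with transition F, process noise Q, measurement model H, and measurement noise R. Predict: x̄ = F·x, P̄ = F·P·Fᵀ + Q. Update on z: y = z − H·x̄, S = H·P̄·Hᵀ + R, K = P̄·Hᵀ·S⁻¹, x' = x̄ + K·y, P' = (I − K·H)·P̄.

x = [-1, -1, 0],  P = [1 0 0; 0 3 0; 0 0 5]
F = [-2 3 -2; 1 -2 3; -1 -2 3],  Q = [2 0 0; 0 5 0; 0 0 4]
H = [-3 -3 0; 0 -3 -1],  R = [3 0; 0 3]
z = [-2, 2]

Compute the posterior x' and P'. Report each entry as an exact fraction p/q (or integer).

x' = [65147/40229, -39365/40229, 39107/40229]
P' = [50745/40229 -38237/40229 84576/40229; -38237/40229 38816/40229 -86166/40229; 84576/40229 -86166/40229 287898/40229]

x̄ = F·x = [-1, 1, 3]
P̄ = F·P·Fᵀ + Q = [53 -50 -46; -50 63 56; -46 56 62]
y = z − H·x̄ = [-2, 8]
S = H·P̄·Hᵀ + R = [147 147; 147 968]
K = P̄·Hᵀ·S⁻¹ = [-12508/40229 205/821; -579/40229 -206/821; 1590/40229 -200/821]
x' = x̄ + K·y = [65147/40229, -39365/40229, 39107/40229]
P' = (I − K·H)·P̄ = [50745/40229 -38237/40229 84576/40229; -38237/40229 38816/40229 -86166/40229; 84576/40229 -86166/40229 287898/40229]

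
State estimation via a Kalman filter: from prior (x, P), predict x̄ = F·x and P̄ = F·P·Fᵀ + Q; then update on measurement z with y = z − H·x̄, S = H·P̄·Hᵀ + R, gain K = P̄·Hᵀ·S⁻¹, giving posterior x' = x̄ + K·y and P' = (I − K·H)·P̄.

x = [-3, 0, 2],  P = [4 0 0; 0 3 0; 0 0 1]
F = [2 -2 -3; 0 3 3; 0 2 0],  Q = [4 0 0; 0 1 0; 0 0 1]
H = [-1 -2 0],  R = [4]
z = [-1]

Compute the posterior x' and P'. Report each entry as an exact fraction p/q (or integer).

x' = [-1033/85, 557/85, 24/85]
P' = [3316/85 -1684/85 -708/85; -1684/85 936/85 402/85; -708/85 402/85 529/85]

x̄ = F·x = [-12, 6, 0]
P̄ = F·P·Fᵀ + Q = [41 -27 -12; -27 37 18; -12 18 13]
y = z − H·x̄ = [-1]
S = H·P̄·Hᵀ + R = [85]
K = P̄·Hᵀ·S⁻¹ = [13/85; -47/85; -24/85]
x' = x̄ + K·y = [-1033/85, 557/85, 24/85]
P' = (I − K·H)·P̄ = [3316/85 -1684/85 -708/85; -1684/85 936/85 402/85; -708/85 402/85 529/85]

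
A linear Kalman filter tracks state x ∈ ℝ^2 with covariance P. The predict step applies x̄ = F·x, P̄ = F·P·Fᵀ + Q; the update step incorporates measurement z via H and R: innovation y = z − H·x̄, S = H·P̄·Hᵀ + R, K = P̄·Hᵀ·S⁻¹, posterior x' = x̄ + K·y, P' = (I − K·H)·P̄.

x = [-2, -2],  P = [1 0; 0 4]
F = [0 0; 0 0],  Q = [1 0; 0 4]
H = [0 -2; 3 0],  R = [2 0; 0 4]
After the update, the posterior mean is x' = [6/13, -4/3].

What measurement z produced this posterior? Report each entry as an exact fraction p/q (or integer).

x̄ = F·x = [0, 0]
P̄ = F·P·Fᵀ + Q = [1 0; 0 4]
S = H·P̄·Hᵀ + R = [18 0; 0 13]
K = P̄·Hᵀ·S⁻¹ = [0 3/13; -4/9 0]
x' − x̄ = [6/13, -4/3] = K·y
y = (KᵀK)⁻¹·Kᵀ·(x' − x̄) = [3, 2]
z = y + H·x̄ = [3, 2] + [0, 0] = [3, 2]

z = [3, 2]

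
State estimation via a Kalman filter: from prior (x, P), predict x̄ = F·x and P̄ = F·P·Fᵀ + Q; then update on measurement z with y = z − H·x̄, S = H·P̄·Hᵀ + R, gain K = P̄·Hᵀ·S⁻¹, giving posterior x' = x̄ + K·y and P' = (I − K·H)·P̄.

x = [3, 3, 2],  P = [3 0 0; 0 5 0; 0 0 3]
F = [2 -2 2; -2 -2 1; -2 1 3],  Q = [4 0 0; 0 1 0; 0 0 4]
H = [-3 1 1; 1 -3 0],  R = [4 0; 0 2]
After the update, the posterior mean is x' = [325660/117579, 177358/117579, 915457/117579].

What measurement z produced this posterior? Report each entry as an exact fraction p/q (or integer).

z = [1, -2]

x̄ = F·x = [4, -10, 3]
P̄ = F·P·Fᵀ + Q = [48 14 -4; 14 36 11; -4 11 48]
S = H·P̄·Hᵀ + R = [482 -149; -149 290]
K = P̄·Hᵀ·S⁻¹ = [-37966/117579 -17074/117579; -12556/117579 -44563/117579; 15077/117579 -7255/117579]
x' − x̄ = [-144656/117579, 1353148/117579, 562720/117579] = K·y
y = (KᵀK)⁻¹·Kᵀ·(x' − x̄) = [20, -36]
z = y + H·x̄ = [20, -36] + [-19, 34] = [1, -2]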